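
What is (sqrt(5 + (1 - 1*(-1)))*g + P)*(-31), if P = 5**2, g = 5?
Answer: -775 - 155*sqrt(7) ≈ -1185.1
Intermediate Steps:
P = 25
(sqrt(5 + (1 - 1*(-1)))*g + P)*(-31) = (sqrt(5 + (1 - 1*(-1)))*5 + 25)*(-31) = (sqrt(5 + (1 + 1))*5 + 25)*(-31) = (sqrt(5 + 2)*5 + 25)*(-31) = (sqrt(7)*5 + 25)*(-31) = (5*sqrt(7) + 25)*(-31) = (25 + 5*sqrt(7))*(-31) = -775 - 155*sqrt(7)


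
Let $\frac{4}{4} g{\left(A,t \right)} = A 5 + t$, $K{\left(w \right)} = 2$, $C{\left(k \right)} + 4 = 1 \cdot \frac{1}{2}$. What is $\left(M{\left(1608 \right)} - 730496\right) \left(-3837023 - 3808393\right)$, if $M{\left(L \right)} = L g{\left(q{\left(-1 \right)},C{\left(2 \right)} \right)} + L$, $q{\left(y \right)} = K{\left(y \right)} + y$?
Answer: $5554211234016$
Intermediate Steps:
$C{\left(k \right)} = - \frac{7}{2}$ ($C{\left(k \right)} = -4 + 1 \cdot \frac{1}{2} = -4 + \frac{1}{2} = - \frac{7}{2}$)
$q{\left(y \right)} = 2 + y$
$g{\left(A,t \right)} = t + 5 A$ ($g{\left(A,t \right)} = A 5 + t = 5 A + t = t + 5 A$)
$M{\left(L \right)} = \frac{5 L}{2}$ ($M{\left(L \right)} = L \left(- \frac{7}{2} + 5 \left(2 - 1\right)\right) + L = L \left(- \frac{7}{2} + 5 \cdot 1\right) + L = L \left(- \frac{7}{2} + 5\right) + L = L \frac{3}{2} + L = \frac{3 L}{2} + L = \frac{5 L}{2}$)
$\left(M{\left(1608 \right)} - 730496\right) \left(-3837023 - 3808393\right) = \left(\frac{5}{2} \cdot 1608 - 730496\right) \left(-3837023 - 3808393\right) = \left(4020 - 730496\right) \left(-7645416\right) = \left(-726476\right) \left(-7645416\right) = 5554211234016$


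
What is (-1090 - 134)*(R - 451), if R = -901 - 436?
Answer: 2188512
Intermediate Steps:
R = -1337
(-1090 - 134)*(R - 451) = (-1090 - 134)*(-1337 - 451) = -1224*(-1788) = 2188512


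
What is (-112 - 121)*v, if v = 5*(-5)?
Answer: 5825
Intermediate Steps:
v = -25
(-112 - 121)*v = (-112 - 121)*(-25) = -233*(-25) = 5825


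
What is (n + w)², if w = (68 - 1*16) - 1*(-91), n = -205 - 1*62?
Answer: 15376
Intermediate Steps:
n = -267 (n = -205 - 62 = -267)
w = 143 (w = (68 - 16) + 91 = 52 + 91 = 143)
(n + w)² = (-267 + 143)² = (-124)² = 15376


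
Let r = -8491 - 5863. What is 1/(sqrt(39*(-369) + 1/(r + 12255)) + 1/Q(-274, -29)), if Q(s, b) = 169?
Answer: 354731/862733846409 - 28561*I*sqrt(63403884290)/862733846409 ≈ 4.1117e-7 - 0.0083359*I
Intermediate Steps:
r = -14354
1/(sqrt(39*(-369) + 1/(r + 12255)) + 1/Q(-274, -29)) = 1/(sqrt(39*(-369) + 1/(-14354 + 12255)) + 1/169) = 1/(sqrt(-14391 + 1/(-2099)) + 1/169) = 1/(sqrt(-14391 - 1/2099) + 1/169) = 1/(sqrt(-30206710/2099) + 1/169) = 1/(I*sqrt(63403884290)/2099 + 1/169) = 1/(1/169 + I*sqrt(63403884290)/2099)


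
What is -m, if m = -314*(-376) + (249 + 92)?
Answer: -118405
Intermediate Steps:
m = 118405 (m = 118064 + 341 = 118405)
-m = -1*118405 = -118405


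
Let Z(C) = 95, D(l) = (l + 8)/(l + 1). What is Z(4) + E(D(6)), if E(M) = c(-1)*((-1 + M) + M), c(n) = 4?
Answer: 107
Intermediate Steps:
D(l) = (8 + l)/(1 + l)
E(M) = -4 + 8*M (E(M) = 4*((-1 + M) + M) = 4*(-1 + 2*M) = -4 + 8*M)
Z(4) + E(D(6)) = 95 + (-4 + 8*((8 + 6)/(1 + 6))) = 95 + (-4 + 8*(14/7)) = 95 + (-4 + 8*((1/7)*14)) = 95 + (-4 + 8*2) = 95 + (-4 + 16) = 95 + 12 = 107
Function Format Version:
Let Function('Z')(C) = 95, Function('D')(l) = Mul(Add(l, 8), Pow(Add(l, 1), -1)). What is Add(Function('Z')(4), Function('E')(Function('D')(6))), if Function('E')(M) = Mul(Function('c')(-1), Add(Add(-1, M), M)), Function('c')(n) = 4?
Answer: 107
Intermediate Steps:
Function('D')(l) = Mul(Pow(Add(1, l), -1), Add(8, l)) (Function('D')(l) = Mul(Add(8, l), Pow(Add(1, l), -1)) = Mul(Pow(Add(1, l), -1), Add(8, l)))
Function('E')(M) = Add(-4, Mul(8, M)) (Function('E')(M) = Mul(4, Add(Add(-1, M), M)) = Mul(4, Add(-1, Mul(2, M))) = Add(-4, Mul(8, M)))
Add(Function('Z')(4), Function('E')(Function('D')(6))) = Add(95, Add(-4, Mul(8, Mul(Pow(Add(1, 6), -1), Add(8, 6))))) = Add(95, Add(-4, Mul(8, Mul(Pow(7, -1), 14)))) = Add(95, Add(-4, Mul(8, Mul(Rational(1, 7), 14)))) = Add(95, Add(-4, Mul(8, 2))) = Add(95, Add(-4, 16)) = Add(95, 12) = 107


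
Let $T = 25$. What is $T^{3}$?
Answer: $15625$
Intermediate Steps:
$T^{3} = 25^{3} = 15625$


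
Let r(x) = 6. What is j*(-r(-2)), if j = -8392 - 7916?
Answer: 97848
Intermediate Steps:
j = -16308
j*(-r(-2)) = -(-16308)*6 = -16308*(-6) = 97848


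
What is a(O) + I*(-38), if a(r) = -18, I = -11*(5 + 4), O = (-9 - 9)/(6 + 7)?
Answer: 3744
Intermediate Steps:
O = -18/13 ≈ -1.3846
I = -99 (I = -11*9 = -99)
a(O) + I*(-38) = -18 - 99*(-38) = -18 + 3762 = 3744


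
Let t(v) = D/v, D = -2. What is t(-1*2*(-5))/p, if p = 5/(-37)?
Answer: 37/25 ≈ 1.4800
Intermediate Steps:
p = -5/37 (p = 5*(-1/37) = -5/37 ≈ -0.13514)
t(v) = -2/v
t(-1*2*(-5))/p = (-2/(-1*2*(-5)))/(-5/37) = -(-74)/(5*((-2*(-5)))) = -(-74)/(5*10) = -37/5*(-⅕) = 37/25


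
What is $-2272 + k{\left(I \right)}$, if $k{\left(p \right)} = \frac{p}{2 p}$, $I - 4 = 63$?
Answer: $- \frac{4543}{2} \approx -2271.5$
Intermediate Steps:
$I = 67$ ($I = 4 + 63 = 67$)
$k{\left(p \right)} = \frac{1}{2}$ ($k{\left(p \right)} = p \frac{1}{2 p} = \frac{1}{2}$)
$-2272 + k{\left(I \right)} = -2272 + \frac{1}{2} = - \frac{4543}{2}$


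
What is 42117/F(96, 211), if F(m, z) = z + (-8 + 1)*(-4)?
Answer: 42117/239 ≈ 176.22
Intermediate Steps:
F(m, z) = 28 + z (F(m, z) = z - 7*(-4) = z + 28 = 28 + z)
42117/F(96, 211) = 42117/(28 + 211) = 42117/239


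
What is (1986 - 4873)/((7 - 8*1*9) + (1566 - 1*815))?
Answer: -2887/686 ≈ -4.2085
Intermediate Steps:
(1986 - 4873)/((7 - 8*1*9) + (1566 - 1*815)) = -2887/((7 - 8*9) + (1566 - 815)) = -2887/((7 - 72) + 751) = -2887/(-65 + 751) = -2887/686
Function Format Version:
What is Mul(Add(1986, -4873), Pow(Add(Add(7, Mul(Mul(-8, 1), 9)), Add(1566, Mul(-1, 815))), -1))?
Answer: Rational(-2887, 686) ≈ -4.2085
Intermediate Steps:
Mul(Add(1986, -4873), Pow(Add(Add(7, Mul(Mul(-8, 1), 9)), Add(1566, Mul(-1, 815))), -1)) = Mul(-2887, Pow(Add(Add(7, Mul(-8, 9)), Add(1566, -815)), -1)) = Mul(-2887, Pow(Add(Add(7, -72), 751), -1)) = Mul(-2887, Pow(Add(-65, 751), -1)) = Mul(-2887, Pow(686, -1)) = Mul(-2887, Rational(1, 686)) = Rational(-2887, 686)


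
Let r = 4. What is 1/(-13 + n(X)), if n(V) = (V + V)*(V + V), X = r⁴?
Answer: 1/262131 ≈ 3.8149e-6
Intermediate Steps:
X = 256 (X = 4⁴ = 256)
n(V) = 4*V² (n(V) = (2*V)*(2*V) = 4*V²)
1/(-13 + n(X)) = 1/(-13 + 4*256²) = 1/(-13 + 4*65536) = 1/(-13 + 262144) = 1/262131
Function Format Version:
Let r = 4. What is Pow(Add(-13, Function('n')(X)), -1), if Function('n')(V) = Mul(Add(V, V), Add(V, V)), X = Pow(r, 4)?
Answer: Rational(1, 262131) ≈ 3.8149e-6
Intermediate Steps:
X = 256 (X = Pow(4, 4) = 256)
Function('n')(V) = Mul(4, Pow(V, 2)) (Function('n')(V) = Mul(Mul(2, V), Mul(2, V)) = Mul(4, Pow(V, 2)))
Pow(Add(-13, Function('n')(X)), -1) = Pow(Add(-13, Mul(4, Pow(256, 2))), -1) = Pow(Add(-13, Mul(4, 65536)), -1) = Pow(Add(-13, 262144), -1) = Pow(262131, -1) = Rational(1, 262131)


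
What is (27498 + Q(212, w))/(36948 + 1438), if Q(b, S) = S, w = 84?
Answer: 13791/19193 ≈ 0.71854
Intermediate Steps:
(27498 + Q(212, w))/(36948 + 1438) = (27498 + 84)/(36948 + 1438) = 27582/38386 = 27582*(1/38386) = 13791/19193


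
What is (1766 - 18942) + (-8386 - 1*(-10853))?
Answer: -14709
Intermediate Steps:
(1766 - 18942) + (-8386 - 1*(-10853)) = -17176 + (-8386 + 10853) = -17176 + 2467 = -14709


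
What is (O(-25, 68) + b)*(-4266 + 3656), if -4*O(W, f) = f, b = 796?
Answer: -475190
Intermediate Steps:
O(W, f) = -f/4
(O(-25, 68) + b)*(-4266 + 3656) = (-1/4*68 + 796)*(-4266 + 3656) = (-17 + 796)*(-610) = 779*(-610) = -475190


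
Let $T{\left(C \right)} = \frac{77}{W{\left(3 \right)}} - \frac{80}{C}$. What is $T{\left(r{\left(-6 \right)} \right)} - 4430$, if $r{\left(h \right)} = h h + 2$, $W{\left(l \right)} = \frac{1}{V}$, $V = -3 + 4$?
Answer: $- \frac{82747}{19} \approx -4355.1$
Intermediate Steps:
$V = 1$
$W{\left(l \right)} = 1$ ($W{\left(l \right)} = 1^{-1} = 1$)
$r{\left(h \right)} = 2 + h^{2}$ ($r{\left(h \right)} = h^{2} + 2 = 2 + h^{2}$)
$T{\left(C \right)} = 77 - \frac{80}{C}$ ($T{\left(C \right)} = \frac{77}{1} - \frac{80}{C} = 77 \cdot 1 - \frac{80}{C} = 77 - \frac{80}{C}$)
$T{\left(r{\left(-6 \right)} \right)} - 4430 = \left(77 - \frac{80}{2 + \left(-6\right)^{2}}\right) - 4430 = \left(77 - \frac{80}{2 + 36}\right) + \left(-21515 + 17085\right) = \left(77 - \frac{80}{38}\right) - 4430 = \left(77 - \frac{40}{19}\right) - 4430 = \frac{1423}{19} - 4430 = - \frac{82747}{19}$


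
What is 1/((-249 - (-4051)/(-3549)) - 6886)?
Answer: -3549/25326166 ≈ -0.00014013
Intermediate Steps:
1/((-249 - (-4051)/(-3549)) - 6886) = 1/((-249 - (-4051)*(-1)/3549) - 6886) = 1/((-249 - 1*4051/3549) - 6886) = 1/((-249 - 4051/3549) - 6886) = 1/(-887752/3549 - 6886) = 1/(-25326166/3549) = -3549/25326166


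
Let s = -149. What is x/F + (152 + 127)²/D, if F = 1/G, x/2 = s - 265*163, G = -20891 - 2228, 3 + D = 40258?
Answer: 80676650625201/40255 ≈ 2.0041e+9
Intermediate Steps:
D = 40255 (D = -3 + 40258 = 40255)
G = -23119
x = -86688 (x = 2*(-149 - 265*163) = 2*(-149 - 43195) = 2*(-43344) = -86688)
F = -1/23119 (F = 1/(-23119) = -1/23119 ≈ -4.3254e-5)
x/F + (152 + 127)²/D = -86688/(-1/23119) + (152 + 127)²/40255 = -86688*(-23119) + 279²*(1/40255) = 2004139872 + 77841*(1/40255) = 2004139872 + 77841/40255 = 80676650625201/40255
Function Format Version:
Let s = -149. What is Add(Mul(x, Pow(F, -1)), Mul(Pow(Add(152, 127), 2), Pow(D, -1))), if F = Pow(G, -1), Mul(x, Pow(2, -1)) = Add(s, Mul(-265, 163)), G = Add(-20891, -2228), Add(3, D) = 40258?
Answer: Rational(80676650625201, 40255) ≈ 2.0041e+9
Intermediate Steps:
D = 40255 (D = Add(-3, 40258) = 40255)
G = -23119
x = -86688 (x = Mul(2, Add(-149, Mul(-265, 163))) = Mul(2, Add(-149, -43195)) = Mul(2, -43344) = -86688)
F = Rational(-1, 23119) (F = Pow(-23119, -1) = Rational(-1, 23119) ≈ -4.3254e-5)
Add(Mul(x, Pow(F, -1)), Mul(Pow(Add(152, 127), 2), Pow(D, -1))) = Add(Mul(-86688, Pow(Rational(-1, 23119), -1)), Mul(Pow(Add(152, 127), 2), Pow(40255, -1))) = Add(Mul(-86688, -23119), Mul(Pow(279, 2), Rational(1, 40255))) = Add(2004139872, Mul(77841, Rational(1, 40255))) = Add(2004139872, Rational(77841, 40255)) = Rational(80676650625201, 40255)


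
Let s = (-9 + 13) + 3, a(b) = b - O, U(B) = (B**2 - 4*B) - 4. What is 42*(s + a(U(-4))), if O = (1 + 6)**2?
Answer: -588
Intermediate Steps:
O = 49 (O = 7**2 = 49)
U(B) = -4 + B**2 - 4*B
a(b) = -49 + b (a(b) = b - 1*49 = b - 49 = -49 + b)
s = 7 (s = 4 + 3 = 7)
42*(s + a(U(-4))) = 42*(7 + (-49 + (-4 + (-4)**2 - 4*(-4)))) = 42*(7 + (-49 + (-4 + 16 + 16))) = 42*(7 + (-49 + 28)) = 42*(7 - 21) = 42*(-14) = -588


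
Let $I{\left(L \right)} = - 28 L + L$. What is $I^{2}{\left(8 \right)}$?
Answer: $46656$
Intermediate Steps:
$I{\left(L \right)} = - 27 L$
$I^{2}{\left(8 \right)} = \left(\left(-27\right) 8\right)^{2} = \left(-216\right)^{2} = 46656$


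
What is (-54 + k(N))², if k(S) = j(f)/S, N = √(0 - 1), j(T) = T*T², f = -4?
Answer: -1180 - 6912*I ≈ -1180.0 - 6912.0*I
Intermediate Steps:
j(T) = T³
N = I (N = √(-1) = I ≈ 1.0*I)
k(S) = -64/S (k(S) = (-4)³/S = -64/S)
(-54 + k(N))² = (-54 - 64*(-I))² = (-54 - (-64)*I)² = (-54 + 64*I)²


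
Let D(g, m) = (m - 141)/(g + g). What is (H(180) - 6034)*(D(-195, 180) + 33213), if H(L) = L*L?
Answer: 4378456607/5 ≈ 8.7569e+8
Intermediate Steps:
H(L) = L²
D(g, m) = (-141 + m)/(2*g) (D(g, m) = (-141 + m)/((2*g)) = (-141 + m)*(1/(2*g)) = (-141 + m)/(2*g))
(H(180) - 6034)*(D(-195, 180) + 33213) = (180² - 6034)*((½)*(-141 + 180)/(-195) + 33213) = (32400 - 6034)*((½)*(-1/195)*39 + 33213) = 26366*(-⅒ + 33213) = 26366*(332129/10) = 4378456607/5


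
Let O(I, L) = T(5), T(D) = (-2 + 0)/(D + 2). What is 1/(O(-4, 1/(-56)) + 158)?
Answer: 7/1104 ≈ 0.0063406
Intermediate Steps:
T(D) = -2/(2 + D)
O(I, L) = -2/7 (O(I, L) = -2/(2 + 5) = -2/7)
1/(O(-4, 1/(-56)) + 158) = 1/(-2/7 + 158) = 1/(1104/7) = 7/1104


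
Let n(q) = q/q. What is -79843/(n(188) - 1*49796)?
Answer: 79843/49795 ≈ 1.6034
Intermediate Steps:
n(q) = 1
-79843/(n(188) - 1*49796) = -79843/(1 - 1*49796) = -79843/(1 - 49796) = -79843/(-49795) = -79843*(-1/49795) = 79843/49795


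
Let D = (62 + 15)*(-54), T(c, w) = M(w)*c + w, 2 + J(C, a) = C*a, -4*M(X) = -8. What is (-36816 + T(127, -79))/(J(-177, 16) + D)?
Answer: 36641/6992 ≈ 5.2404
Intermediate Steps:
M(X) = 2 (M(X) = -1/4*(-8) = 2)
J(C, a) = -2 + C*a
T(c, w) = w + 2*c (T(c, w) = 2*c + w = w + 2*c)
D = -4158 (D = 77*(-54) = -4158)
(-36816 + T(127, -79))/(J(-177, 16) + D) = (-36816 + (-79 + 2*127))/((-2 - 177*16) - 4158) = (-36816 + (-79 + 254))/((-2 - 2832) - 4158) = (-36816 + 175)/(-2834 - 4158) = -36641/(-6992) = -36641*(-1/6992) = 36641/6992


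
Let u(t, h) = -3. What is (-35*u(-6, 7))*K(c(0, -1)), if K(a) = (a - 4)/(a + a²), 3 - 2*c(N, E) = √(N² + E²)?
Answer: -315/2 ≈ -157.50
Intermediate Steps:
c(N, E) = 3/2 - √(E² + N²)/2 (c(N, E) = 3/2 - √(N² + E²)/2 = 3/2 - √(E² + N²)/2)
K(a) = (-4 + a)/(a + a²)
(-35*u(-6, 7))*K(c(0, -1)) = (-35*(-3))*((-4 + (3/2 - √((-1)² + 0²)/2))/((3/2 - √((-1)² + 0²)/2)*(1 + (3/2 - √((-1)² + 0²)/2)))) = 105*((-4 + (3/2 - √(1 + 0)/2))/((3/2 - √(1 + 0)/2)*(1 + (3/2 - √(1 + 0)/2)))) = 105*((-4 + (3/2 - √1/2))/((3/2 - √1/2)*(1 + (3/2 - √1/2)))) = 105*((-4 + (3/2 - ½*1))/((3/2 - ½*1)*(1 + (3/2 - ½*1)))) = 105*((-4 + (3/2 - ½))/((3/2 - ½)*(1 + (3/2 - ½)))) = 105*((-4 + 1)/(1*(1 + 1))) = 105*(1*(-3)/2) = 105*(1*(½)*(-3)) = 105*(-3/2) = -315/2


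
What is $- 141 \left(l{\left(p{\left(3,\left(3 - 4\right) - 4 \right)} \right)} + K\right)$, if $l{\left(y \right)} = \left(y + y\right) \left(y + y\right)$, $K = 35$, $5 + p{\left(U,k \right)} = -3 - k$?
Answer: $-10011$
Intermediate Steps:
$p{\left(U,k \right)} = -8 - k$ ($p{\left(U,k \right)} = -5 - \left(3 + k\right) = -8 - k$)
$l{\left(y \right)} = 4 y^{2}$ ($l{\left(y \right)} = 2 y 2 y = 4 y^{2}$)
$- 141 \left(l{\left(p{\left(3,\left(3 - 4\right) - 4 \right)} \right)} + K\right) = - 141 \left(4 \left(-8 - \left(\left(3 - 4\right) - 4\right)\right)^{2} + 35\right) = - 141 \left(4 \left(-8 - \left(-1 - 4\right)\right)^{2} + 35\right) = - 141 \left(4 \left(-8 - -5\right)^{2} + 35\right) = - 141 \left(4 \left(-8 + 5\right)^{2} + 35\right) = - 141 \left(4 \left(-3\right)^{2} + 35\right) = - 141 \left(4 \cdot 9 + 35\right) = - 141 \left(36 + 35\right) = \left(-141\right) 71 = -10011$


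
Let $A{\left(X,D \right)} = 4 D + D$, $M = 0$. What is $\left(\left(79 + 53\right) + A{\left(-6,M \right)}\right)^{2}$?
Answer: $17424$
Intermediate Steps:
$A{\left(X,D \right)} = 5 D$
$\left(\left(79 + 53\right) + A{\left(-6,M \right)}\right)^{2} = \left(\left(79 + 53\right) + 5 \cdot 0\right)^{2} = \left(132 + 0\right)^{2} = 132^{2} = 17424$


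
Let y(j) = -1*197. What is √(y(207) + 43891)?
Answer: √43694 ≈ 209.03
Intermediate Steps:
y(j) = -197
√(y(207) + 43891) = √(-197 + 43891) = √43694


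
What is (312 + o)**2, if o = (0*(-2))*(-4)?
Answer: 97344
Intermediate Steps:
o = 0 (o = 0*(-4) = 0)
(312 + o)**2 = (312 + 0)**2 = 312**2 = 97344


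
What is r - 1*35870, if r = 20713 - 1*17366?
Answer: -32523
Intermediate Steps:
r = 3347 (r = 20713 - 17366 = 3347)
r - 1*35870 = 3347 - 1*35870 = 3347 - 35870 = -32523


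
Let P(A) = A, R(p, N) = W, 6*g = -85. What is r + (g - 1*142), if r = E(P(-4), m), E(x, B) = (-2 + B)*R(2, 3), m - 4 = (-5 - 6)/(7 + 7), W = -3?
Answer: -3356/21 ≈ -159.81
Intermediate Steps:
g = -85/6 (g = (⅙)*(-85) = -85/6 ≈ -14.167)
R(p, N) = -3
m = 45/14 (m = 4 + (-5 - 6)/(7 + 7) = 4 - 11/14 = 45/14 ≈ 3.2143)
E(x, B) = 6 - 3*B (E(x, B) = (-2 + B)*(-3) = 6 - 3*B)
r = -51/14 (r = 6 - 3*45/14 = 6 - 135/14 = -51/14 ≈ -3.6429)
r + (g - 1*142) = -51/14 + (-85/6 - 1*142) = -51/14 + (-85/6 - 142) = -51/14 - 937/6 = -3356/21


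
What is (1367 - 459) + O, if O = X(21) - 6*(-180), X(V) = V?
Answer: 2009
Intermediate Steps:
O = 1101 (O = 21 - 6*(-180) = 21 - 1*(-1080) = 21 + 1080 = 1101)
(1367 - 459) + O = (1367 - 459) + 1101 = 908 + 1101 = 2009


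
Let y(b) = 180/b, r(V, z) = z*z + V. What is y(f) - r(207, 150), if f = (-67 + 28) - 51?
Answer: -22709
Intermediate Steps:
r(V, z) = V + z² (r(V, z) = z² + V = V + z²)
f = -90 (f = -39 - 51 = -90)
y(f) - r(207, 150) = 180/(-90) - (207 + 150²) = 180*(-1/90) - (207 + 22500) = -2 - 1*22707 = -2 - 22707 = -22709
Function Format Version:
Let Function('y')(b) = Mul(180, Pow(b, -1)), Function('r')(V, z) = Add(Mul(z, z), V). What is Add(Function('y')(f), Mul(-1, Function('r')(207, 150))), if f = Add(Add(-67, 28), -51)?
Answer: -22709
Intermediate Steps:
Function('r')(V, z) = Add(V, Pow(z, 2)) (Function('r')(V, z) = Add(Pow(z, 2), V) = Add(V, Pow(z, 2)))
f = -90 (f = Add(-39, -51) = -90)
Add(Function('y')(f), Mul(-1, Function('r')(207, 150))) = Add(Mul(180, Pow(-90, -1)), Mul(-1, Add(207, Pow(150, 2)))) = Add(Mul(180, Rational(-1, 90)), Mul(-1, Add(207, 22500))) = Add(-2, Mul(-1, 22707)) = Add(-2, -22707) = -22709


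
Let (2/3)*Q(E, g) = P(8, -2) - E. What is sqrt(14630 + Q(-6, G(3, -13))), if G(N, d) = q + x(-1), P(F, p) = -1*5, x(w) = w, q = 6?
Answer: sqrt(58526)/2 ≈ 120.96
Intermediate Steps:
P(F, p) = -5
G(N, d) = 5 (G(N, d) = 6 - 1 = 5)
Q(E, g) = -15/2 - 3*E/2 (Q(E, g) = 3*(-5 - E)/2 = -15/2 - 3*E/2)
sqrt(14630 + Q(-6, G(3, -13))) = sqrt(14630 + (-15/2 - 3/2*(-6))) = sqrt(14630 + (-15/2 + 9)) = sqrt(14630 + 3/2) = sqrt(29263/2) = sqrt(58526)/2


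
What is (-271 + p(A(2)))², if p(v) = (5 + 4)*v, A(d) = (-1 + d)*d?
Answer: 64009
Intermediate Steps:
A(d) = d*(-1 + d)
p(v) = 9*v
(-271 + p(A(2)))² = (-271 + 9*(2*(-1 + 2)))² = (-271 + 9*(2*1))² = (-271 + 9*2)² = (-271 + 18)² = (-253)² = 64009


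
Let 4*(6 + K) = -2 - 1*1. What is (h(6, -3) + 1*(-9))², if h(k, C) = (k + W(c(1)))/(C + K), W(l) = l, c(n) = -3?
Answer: 14641/169 ≈ 86.633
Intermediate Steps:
K = -27/4 (K = -6 + (-2 - 1*1)/4 = -6 + (-2 - 1)/4 = -6 + (¼)*(-3) = -6 - ¾ = -27/4 ≈ -6.7500)
h(k, C) = (-3 + k)/(-27/4 + C) (h(k, C) = (k - 3)/(C - 27/4) = (-3 + k)/(-27/4 + C))
(h(6, -3) + 1*(-9))² = (4*(-3 + 6)/(-27 + 4*(-3)) + 1*(-9))² = (4*3/(-27 - 12) - 9)² = (4*3/(-39) - 9)² = (4*(-1/39)*3 - 9)² = (-4/13 - 9)² = (-121/13)² = 14641/169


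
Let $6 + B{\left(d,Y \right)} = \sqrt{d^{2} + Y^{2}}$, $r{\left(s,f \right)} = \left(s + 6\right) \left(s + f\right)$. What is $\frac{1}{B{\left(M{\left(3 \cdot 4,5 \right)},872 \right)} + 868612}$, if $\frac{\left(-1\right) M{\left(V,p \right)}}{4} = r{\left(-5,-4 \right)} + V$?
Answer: $\frac{434303}{377237811354} - \frac{\sqrt{47533}}{188618905677} \approx 1.1501 \cdot 10^{-6}$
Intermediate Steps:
$r{\left(s,f \right)} = \left(6 + s\right) \left(f + s\right)$
$M{\left(V,p \right)} = 36 - 4 V$ ($M{\left(V,p \right)} = - 4 \left(\left(\left(-5\right)^{2} + 6 \left(-4\right) + 6 \left(-5\right) - -20\right) + V\right) = - 4 \left(\left(25 - 24 - 30 + 20\right) + V\right) = - 4 \left(-9 + V\right) = 36 - 4 V$)
$B{\left(d,Y \right)} = -6 + \sqrt{Y^{2} + d^{2}}$ ($B{\left(d,Y \right)} = -6 + \sqrt{d^{2} + Y^{2}} = -6 + \sqrt{Y^{2} + d^{2}}$)
$\frac{1}{B{\left(M{\left(3 \cdot 4,5 \right)},872 \right)} + 868612} = \frac{1}{\left(-6 + \sqrt{872^{2} + \left(36 - 4 \cdot 3 \cdot 4\right)^{2}}\right) + 868612} = \frac{1}{\left(-6 + \sqrt{760384 + \left(36 - 48\right)^{2}}\right) + 868612} = \frac{1}{\left(-6 + \sqrt{760384 + \left(-12\right)^{2}}\right) + 868612} = \frac{1}{\left(-6 + \sqrt{760384 + 144}\right) + 868612} = \frac{1}{\left(-6 + \sqrt{760528}\right) + 868612} = \frac{1}{\left(-6 + 4 \sqrt{47533}\right) + 868612} = \frac{1}{868606 + 4 \sqrt{47533}}$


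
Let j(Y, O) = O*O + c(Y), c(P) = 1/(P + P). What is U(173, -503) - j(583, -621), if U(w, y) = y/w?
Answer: -77791317909/201718 ≈ -3.8564e+5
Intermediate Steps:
c(P) = 1/(2*P)
j(Y, O) = O**2 + 1/(2*Y) (j(Y, O) = O*O + 1/(2*Y) = O**2 + 1/(2*Y))
U(173, -503) - j(583, -621) = -503/173 - ((-621)**2 + (1/2)/583) = -503*1/173 - (385641 + (1/2)*(1/583)) = -503/173 - (385641 + 1/1166) = -503/173 - 1*449657407/1166 = -503/173 - 449657407/1166 = -77791317909/201718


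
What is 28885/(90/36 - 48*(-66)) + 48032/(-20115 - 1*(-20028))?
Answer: -299544922/551667 ≈ -542.98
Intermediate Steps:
28885/(90/36 - 48*(-66)) + 48032/(-20115 - 1*(-20028)) = 28885/(90*(1/36) + 3168) + 48032/(-20115 + 20028) = 28885/(5/2 + 3168) + 48032/(-87) = 28885/(6341/2) + 48032*(-1/87) = 28885*(2/6341) - 48032/87 = 57770/6341 - 48032/87 = -299544922/551667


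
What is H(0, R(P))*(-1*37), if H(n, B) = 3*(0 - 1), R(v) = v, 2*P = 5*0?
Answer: 111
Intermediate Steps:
P = 0 (P = (5*0)/2 = (½)*0 = 0)
H(n, B) = -3 (H(n, B) = 3*(-1) = -3)
H(0, R(P))*(-1*37) = -(-3)*37 = -3*(-37) = 111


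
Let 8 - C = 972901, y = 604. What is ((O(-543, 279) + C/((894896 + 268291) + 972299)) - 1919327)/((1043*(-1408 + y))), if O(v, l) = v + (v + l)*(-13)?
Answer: 1364175830587/596919588664 ≈ 2.2854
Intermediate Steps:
O(v, l) = -13*l - 12*v (O(v, l) = v + (l + v)*(-13) = v + (-13*l - 13*v) = -13*l - 12*v)
C = -972893 (C = 8 - 1*972901 = 8 - 972901 = -972893)
((O(-543, 279) + C/((894896 + 268291) + 972299)) - 1919327)/((1043*(-1408 + y))) = (((-13*279 - 12*(-543)) - 972893/((894896 + 268291) + 972299)) - 1919327)/((1043*(-1408 + 604))) = (((-3627 + 6516) - 972893/(1163187 + 972299)) - 1919327)/((1043*(-804))) = ((2889 - 972893/2135486) - 1919327)/(-838572) = ((2889 - 972893*1/2135486) - 1919327)*(-1/838572) = ((2889 - 972893/2135486) - 1919327)*(-1/838572) = (6168446161/2135486 - 1919327)*(-1/838572) = -4092527491761/2135486*(-1/838572) = 1364175830587/596919588664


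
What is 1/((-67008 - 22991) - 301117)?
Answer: -1/391116 ≈ -2.5568e-6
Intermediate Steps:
1/((-67008 - 22991) - 301117) = 1/(-89999 - 301117) = 1/(-391116) = -1/391116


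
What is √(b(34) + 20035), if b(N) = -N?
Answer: √20001 ≈ 141.42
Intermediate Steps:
√(b(34) + 20035) = √(-1*34 + 20035) = √(-34 + 20035) = √20001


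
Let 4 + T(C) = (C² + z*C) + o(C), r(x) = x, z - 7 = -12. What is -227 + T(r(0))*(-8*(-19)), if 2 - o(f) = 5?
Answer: -1291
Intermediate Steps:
z = -5 (z = 7 - 12 = -5)
o(f) = -3 (o(f) = 2 - 1*5 = 2 - 5 = -3)
T(C) = -7 + C² - 5*C (T(C) = -4 + ((C² - 5*C) - 3) = -4 + (-3 + C² - 5*C) = -7 + C² - 5*C)
-227 + T(r(0))*(-8*(-19)) = -227 + (-7 + 0² - 5*0)*(-8*(-19)) = -227 + (-7 + 0 + 0)*152 = -227 - 7*152 = -227 - 1064 = -1291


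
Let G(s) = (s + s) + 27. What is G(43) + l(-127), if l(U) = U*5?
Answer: -522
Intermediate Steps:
G(s) = 27 + 2*s (G(s) = 2*s + 27 = 27 + 2*s)
l(U) = 5*U
G(43) + l(-127) = (27 + 2*43) + 5*(-127) = (27 + 86) - 635 = 113 - 635 = -522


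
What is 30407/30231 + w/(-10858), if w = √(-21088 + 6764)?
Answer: 30407/30231 - I*√3581/5429 ≈ 1.0058 - 0.011023*I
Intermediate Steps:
w = 2*I*√3581 (w = √(-14324) = 2*I*√3581 ≈ 119.68*I)
30407/30231 + w/(-10858) = 30407/30231 + (2*I*√3581)/(-10858) = 30407*(1/30231) + (2*I*√3581)*(-1/10858) = 30407/30231 - I*√3581/5429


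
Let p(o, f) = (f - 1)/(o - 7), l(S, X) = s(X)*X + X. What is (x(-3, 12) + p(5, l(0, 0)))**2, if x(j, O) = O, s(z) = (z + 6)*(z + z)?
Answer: 625/4 ≈ 156.25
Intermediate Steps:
s(z) = 2*z*(6 + z) (s(z) = (6 + z)*(2*z) = 2*z*(6 + z))
l(S, X) = X + 2*X**2*(6 + X) (l(S, X) = (2*X*(6 + X))*X + X = 2*X**2*(6 + X) + X = X + 2*X**2*(6 + X))
p(o, f) = (-1 + f)/(-7 + o)
(x(-3, 12) + p(5, l(0, 0)))**2 = (12 + (-1 + 0*(1 + 2*0*(6 + 0)))/(-7 + 5))**2 = (12 + (-1 + 0*(1 + 2*0*6))/(-2))**2 = (12 - (-1 + 0*(1 + 0))/2)**2 = (12 - (-1 + 0*1)/2)**2 = (12 - (-1 + 0)/2)**2 = (12 - 1/2*(-1))**2 = (12 + 1/2)**2 = (25/2)**2 = 625/4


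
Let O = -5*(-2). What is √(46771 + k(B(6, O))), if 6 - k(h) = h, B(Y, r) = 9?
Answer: 4*√2923 ≈ 216.26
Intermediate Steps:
O = 10
k(h) = 6 - h
√(46771 + k(B(6, O))) = √(46771 + (6 - 1*9)) = √(46771 + (6 - 9)) = √(46771 - 3) = √46768 = 4*√2923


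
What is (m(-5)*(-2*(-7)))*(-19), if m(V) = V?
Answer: 1330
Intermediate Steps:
(m(-5)*(-2*(-7)))*(-19) = -(-10)*(-7)*(-19) = -5*14*(-19) = -70*(-19) = 1330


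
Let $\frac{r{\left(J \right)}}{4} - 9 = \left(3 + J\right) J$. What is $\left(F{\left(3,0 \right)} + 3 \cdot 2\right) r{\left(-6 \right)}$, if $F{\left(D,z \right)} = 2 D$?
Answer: $1296$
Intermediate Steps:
$r{\left(J \right)} = 36 + 4 J \left(3 + J\right)$ ($r{\left(J \right)} = 36 + 4 \left(3 + J\right) J = 36 + 4 J \left(3 + J\right)$)
$\left(F{\left(3,0 \right)} + 3 \cdot 2\right) r{\left(-6 \right)} = \left(2 \cdot 3 + 3 \cdot 2\right) \left(36 + 4 \left(-6\right)^{2} + 12 \left(-6\right)\right) = \left(6 + 6\right) \left(36 + 4 \cdot 36 - 72\right) = 12 \left(36 + 144 - 72\right) = 12 \cdot 108 = 1296$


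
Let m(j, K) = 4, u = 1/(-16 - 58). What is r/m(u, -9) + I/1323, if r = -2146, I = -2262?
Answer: -474701/882 ≈ -538.21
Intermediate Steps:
u = -1/74 (u = 1/(-74) = -1/74 ≈ -0.013514)
r/m(u, -9) + I/1323 = -2146/4 - 2262/1323 = -2146*¼ - 2262*1/1323 = -1073/2 - 754/441 = -474701/882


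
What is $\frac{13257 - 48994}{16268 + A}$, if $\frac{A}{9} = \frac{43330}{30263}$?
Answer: $- \frac{1081508831}{492708454} \approx -2.195$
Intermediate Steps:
$A = \frac{389970}{30263}$ ($A = 9 \cdot \frac{43330}{30263} = \frac{389970}{30263} \approx 12.886$)
$\frac{13257 - 48994}{16268 + A} = \frac{13257 - 48994}{16268 + \frac{389970}{30263}} = - \frac{35737}{\frac{492708454}{30263}} = \left(-35737\right) \frac{30263}{492708454} = - \frac{1081508831}{492708454}$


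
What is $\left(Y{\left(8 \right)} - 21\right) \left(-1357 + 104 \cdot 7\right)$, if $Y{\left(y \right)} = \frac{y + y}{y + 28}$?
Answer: $\frac{116365}{9} \approx 12929.0$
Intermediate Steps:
$Y{\left(y \right)} = \frac{2 y}{28 + y}$
$\left(Y{\left(8 \right)} - 21\right) \left(-1357 + 104 \cdot 7\right) = \left(2 \cdot 8 \frac{1}{28 + 8} - 21\right) \left(-1357 + 104 \cdot 7\right) = \left(2 \cdot 8 \cdot \frac{1}{36} - 21\right) \left(-1357 + 728\right) = \left(2 \cdot 8 \cdot \frac{1}{36} - 21\right) \left(-629\right) = \left(\frac{4}{9} - 21\right) \left(-629\right) = \left(- \frac{185}{9}\right) \left(-629\right) = \frac{116365}{9}$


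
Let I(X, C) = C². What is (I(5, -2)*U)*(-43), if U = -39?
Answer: 6708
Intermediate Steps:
(I(5, -2)*U)*(-43) = ((-2)²*(-39))*(-43) = (4*(-39))*(-43) = -156*(-43) = 6708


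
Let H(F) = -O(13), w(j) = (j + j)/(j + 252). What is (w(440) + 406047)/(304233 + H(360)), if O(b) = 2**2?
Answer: 70246351/52631617 ≈ 1.3347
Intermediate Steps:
O(b) = 4
w(j) = 2*j/(252 + j) (w(j) = (2*j)/(252 + j) = 2*j/(252 + j))
H(F) = -4 (H(F) = -1*4 = -4)
(w(440) + 406047)/(304233 + H(360)) = (2*440/(252 + 440) + 406047)/(304233 - 4) = (2*440/692 + 406047)/304229 = (2*440*(1/692) + 406047)*(1/304229) = (220/173 + 406047)*(1/304229) = (70246351/173)*(1/304229) = 70246351/52631617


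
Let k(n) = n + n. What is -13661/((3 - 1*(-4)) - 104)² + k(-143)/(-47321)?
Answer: -643761207/445243289 ≈ -1.4459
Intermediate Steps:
k(n) = 2*n
-13661/((3 - 1*(-4)) - 104)² + k(-143)/(-47321) = -13661/((3 - 1*(-4)) - 104)² + (2*(-143))/(-47321) = -13661/((3 + 4) - 104)² - 286*(-1/47321) = -13661/(7 - 104)² + 286/47321 = -13661/((-97)²) + 286/47321 = -13661/9409 + 286/47321 = -643761207/445243289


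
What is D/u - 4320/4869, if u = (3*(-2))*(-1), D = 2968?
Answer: 801404/1623 ≈ 493.78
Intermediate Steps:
u = 6 (u = -6*(-1) = 6)
D/u - 4320/4869 = 2968/6 - 4320/4869 = 2968*(⅙) - 4320*1/4869 = 1484/3 - 480/541 = 801404/1623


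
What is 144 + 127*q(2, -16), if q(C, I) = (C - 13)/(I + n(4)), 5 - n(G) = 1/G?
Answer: 12068/45 ≈ 268.18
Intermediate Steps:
n(G) = 5 - 1/G
q(C, I) = (-13 + C)/(19/4 + I) (q(C, I) = (C - 13)/(I + (5 - 1/4)) = (-13 + C)/(I + (5 - 1*¼)) = (-13 + C)/(I + (5 - ¼)) = (-13 + C)/(I + 19/4) = (-13 + C)/(19/4 + I))
144 + 127*q(2, -16) = 144 + 127*(4*(-13 + 2)/(19 + 4*(-16))) = 144 + 127*(4*(-11)/(19 - 64)) = 144 + 127*(4*(-11)/(-45)) = 144 + 127*(4*(-1/45)*(-11)) = 144 + 127*(44/45) = 144 + 5588/45 = 12068/45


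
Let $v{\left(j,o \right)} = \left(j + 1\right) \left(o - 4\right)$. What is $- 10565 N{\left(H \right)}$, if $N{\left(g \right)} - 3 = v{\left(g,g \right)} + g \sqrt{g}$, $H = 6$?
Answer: $-179605 - 63390 \sqrt{6} \approx -3.3488 \cdot 10^{5}$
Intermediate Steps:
$v{\left(j,o \right)} = \left(1 + j\right) \left(-4 + o\right)$
$N{\left(g \right)} = -1 + g^{2} + g^{\frac{3}{2}} - 3 g$ ($N{\left(g \right)} = 3 + \left(\left(-4 + g - 4 g + g g\right) + g \sqrt{g}\right) = 3 + \left(\left(-4 + g - 4 g + g^{2}\right) + g^{\frac{3}{2}}\right) = 3 - \left(4 - g^{2} - g^{\frac{3}{2}} + 3 g\right) = 3 + \left(-4 + g^{2} + g^{\frac{3}{2}} - 3 g\right) = -1 + g^{2} + g^{\frac{3}{2}} - 3 g$)
$- 10565 N{\left(H \right)} = - 10565 \left(-1 + 6^{2} + 6^{\frac{3}{2}} - 18\right) = - 10565 \left(-1 + 36 + 6 \sqrt{6} - 18\right) = - 10565 \left(17 + 6 \sqrt{6}\right) = -179605 - 63390 \sqrt{6}$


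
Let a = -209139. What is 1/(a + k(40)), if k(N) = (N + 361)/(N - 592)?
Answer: -552/115445129 ≈ -4.7815e-6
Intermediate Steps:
k(N) = (361 + N)/(-592 + N)
1/(a + k(40)) = 1/(-209139 + (361 + 40)/(-592 + 40)) = 1/(-209139 + 401/(-552)) = 1/(-209139 - 1/552*401) = 1/(-209139 - 401/552) = 1/(-115445129/552) = -552/115445129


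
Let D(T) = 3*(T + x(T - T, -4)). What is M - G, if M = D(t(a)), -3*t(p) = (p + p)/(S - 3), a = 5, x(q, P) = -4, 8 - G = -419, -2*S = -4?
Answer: -429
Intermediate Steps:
S = 2 (S = -½*(-4) = 2)
G = 427 (G = 8 - 1*(-419) = 8 + 419 = 427)
t(p) = 2*p/3 (t(p) = -(p + p)/(3*(2 - 3)) = -2*p/(3*(-1)) = -2*p*(-1)/3 = -(-2)*p/3 = 2*p/3)
D(T) = -12 + 3*T (D(T) = 3*(T - 4) = 3*(-4 + T) = -12 + 3*T)
M = -2 (M = -12 + 3*((⅔)*5) = -12 + 3*(10/3) = -12 + 10 = -2)
M - G = -2 - 1*427 = -2 - 427 = -429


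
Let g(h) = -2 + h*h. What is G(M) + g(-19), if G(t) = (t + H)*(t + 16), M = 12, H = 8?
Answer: 919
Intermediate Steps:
g(h) = -2 + h²
G(t) = (8 + t)*(16 + t) (G(t) = (t + 8)*(t + 16) = (8 + t)*(16 + t))
G(M) + g(-19) = (128 + 12² + 24*12) + (-2 + (-19)²) = (128 + 144 + 288) + (-2 + 361) = 560 + 359 = 919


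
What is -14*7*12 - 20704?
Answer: -21880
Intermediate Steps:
-14*7*12 - 20704 = -98*12 - 20704 = -1176 - 20704 = -21880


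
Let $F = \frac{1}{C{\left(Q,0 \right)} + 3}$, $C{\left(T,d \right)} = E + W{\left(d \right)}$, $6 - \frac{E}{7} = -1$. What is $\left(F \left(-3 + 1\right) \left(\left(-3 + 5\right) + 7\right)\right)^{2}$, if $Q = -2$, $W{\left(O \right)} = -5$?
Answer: $\frac{324}{2209} \approx 0.14667$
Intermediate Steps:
$E = 49$ ($E = 42 - -7 = 42 + 7 = 49$)
$C{\left(T,d \right)} = 44$ ($C{\left(T,d \right)} = 49 - 5 = 44$)
$F = \frac{1}{47}$ ($F = \frac{1}{44 + 3} = \frac{1}{47} \approx 0.021277$)
$\left(F \left(-3 + 1\right) \left(\left(-3 + 5\right) + 7\right)\right)^{2} = \left(\frac{\left(-3 + 1\right) \left(\left(-3 + 5\right) + 7\right)}{47}\right)^{2} = \left(\frac{\left(-2\right) \left(2 + 7\right)}{47}\right)^{2} = \left(\frac{\left(-2\right) 9}{47}\right)^{2} = \left(\frac{1}{47} \left(-18\right)\right)^{2} = \left(- \frac{18}{47}\right)^{2} = \frac{324}{2209}$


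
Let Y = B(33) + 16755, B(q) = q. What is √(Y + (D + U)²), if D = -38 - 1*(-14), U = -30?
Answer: 2*√4926 ≈ 140.37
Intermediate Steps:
D = -24 (D = -38 + 14 = -24)
Y = 16788 (Y = 33 + 16755 = 16788)
√(Y + (D + U)²) = √(16788 + (-24 - 30)²) = √(16788 + (-54)²) = √(16788 + 2916) = √19704 = 2*√4926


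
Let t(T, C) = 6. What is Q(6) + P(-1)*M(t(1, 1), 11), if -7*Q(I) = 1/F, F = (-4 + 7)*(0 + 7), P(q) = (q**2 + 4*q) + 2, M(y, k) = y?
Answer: -883/147 ≈ -6.0068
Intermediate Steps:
P(q) = 2 + q**2 + 4*q
F = 21 (F = 3*7 = 21)
Q(I) = -1/147 (Q(I) = -1/7/21 = -1/7*1/21 = -1/147)
Q(6) + P(-1)*M(t(1, 1), 11) = -1/147 + (2 + (-1)**2 + 4*(-1))*6 = -1/147 + (2 + 1 - 4)*6 = -1/147 - 1*6 = -1/147 - 6 = -883/147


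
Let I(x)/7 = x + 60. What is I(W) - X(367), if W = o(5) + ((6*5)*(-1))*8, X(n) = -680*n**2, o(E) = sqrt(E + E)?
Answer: 91587260 + 7*sqrt(10) ≈ 9.1587e+7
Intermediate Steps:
o(E) = sqrt(2)*sqrt(E) (o(E) = sqrt(2*E) = sqrt(2)*sqrt(E))
W = -240 + sqrt(10) (W = sqrt(2)*sqrt(5) + ((6*5)*(-1))*8 = sqrt(10) + (30*(-1))*8 = sqrt(10) - 30*8 = sqrt(10) - 240 = -240 + sqrt(10) ≈ -236.84)
I(x) = 420 + 7*x (I(x) = 7*(x + 60) = 7*(60 + x) = 420 + 7*x)
I(W) - X(367) = (420 + 7*(-240 + sqrt(10))) - (-680)*367**2 = (420 + (-1680 + 7*sqrt(10))) - (-680)*134689 = (-1260 + 7*sqrt(10)) - 1*(-91588520) = (-1260 + 7*sqrt(10)) + 91588520 = 91587260 + 7*sqrt(10)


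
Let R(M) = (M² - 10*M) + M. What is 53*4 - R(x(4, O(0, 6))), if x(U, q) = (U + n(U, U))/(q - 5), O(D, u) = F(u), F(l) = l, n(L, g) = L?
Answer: 220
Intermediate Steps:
O(D, u) = u
x(U, q) = 2*U/(-5 + q) (x(U, q) = (U + U)/(q - 5) = (2*U)/(-5 + q) = 2*U/(-5 + q))
R(M) = M² - 9*M
53*4 - R(x(4, O(0, 6))) = 53*4 - 2*4/(-5 + 6)*(-9 + 2*4/(-5 + 6)) = 212 - 2*4/1*(-9 + 2*4/1) = 212 - 2*4*1*(-9 + 2*4*1) = 212 - 8*(-9 + 8) = 212 - 8*(-1) = 212 - 1*(-8) = 212 + 8 = 220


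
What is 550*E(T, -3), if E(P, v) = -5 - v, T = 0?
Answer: -1100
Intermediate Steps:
550*E(T, -3) = 550*(-5 - 1*(-3)) = 550*(-5 + 3) = 550*(-2) = -1100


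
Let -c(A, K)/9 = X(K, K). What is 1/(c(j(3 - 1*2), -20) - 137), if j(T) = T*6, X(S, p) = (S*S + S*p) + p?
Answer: -1/7157 ≈ -0.00013972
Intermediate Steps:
X(S, p) = p + S² + S*p (X(S, p) = (S² + S*p) + p = p + S² + S*p)
j(T) = 6*T
c(A, K) = -18*K² - 9*K (c(A, K) = -9*(K + K² + K*K) = -9*(K + K² + K²) = -9*(K + 2*K²) = -18*K² - 9*K)
1/(c(j(3 - 1*2), -20) - 137) = 1/(9*(-20)*(-1 - 2*(-20)) - 137) = 1/(9*(-20)*(-1 + 40) - 137) = 1/(9*(-20)*39 - 137) = 1/(-7020 - 137) = 1/(-7157) = -1/7157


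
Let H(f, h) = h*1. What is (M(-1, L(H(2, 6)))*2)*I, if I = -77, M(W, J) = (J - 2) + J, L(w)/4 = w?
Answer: -7084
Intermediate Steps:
H(f, h) = h
L(w) = 4*w
M(W, J) = -2 + 2*J (M(W, J) = (-2 + J) + J = -2 + 2*J)
(M(-1, L(H(2, 6)))*2)*I = ((-2 + 2*(4*6))*2)*(-77) = ((-2 + 2*24)*2)*(-77) = ((-2 + 48)*2)*(-77) = (46*2)*(-77) = 92*(-77) = -7084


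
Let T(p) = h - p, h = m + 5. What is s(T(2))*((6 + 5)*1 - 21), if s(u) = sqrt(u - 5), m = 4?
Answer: -10*sqrt(2) ≈ -14.142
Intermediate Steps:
h = 9 (h = 4 + 5 = 9)
T(p) = 9 - p
s(u) = sqrt(-5 + u)
s(T(2))*((6 + 5)*1 - 21) = sqrt(-5 + (9 - 1*2))*((6 + 5)*1 - 21) = sqrt(-5 + (9 - 2))*(11*1 - 21) = sqrt(-5 + 7)*(11 - 21) = sqrt(2)*(-10) = -10*sqrt(2)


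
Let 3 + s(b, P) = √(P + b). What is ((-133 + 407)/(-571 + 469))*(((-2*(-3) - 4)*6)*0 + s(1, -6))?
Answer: 137/17 - 137*I*√5/51 ≈ 8.0588 - 6.0067*I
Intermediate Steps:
s(b, P) = -3 + √(P + b)
((-133 + 407)/(-571 + 469))*(((-2*(-3) - 4)*6)*0 + s(1, -6)) = ((-133 + 407)/(-571 + 469))*(((-2*(-3) - 4)*6)*0 + (-3 + √(-6 + 1))) = (274/(-102))*(((6 - 4)*6)*0 + (-3 + √(-5))) = (274*(-1/102))*((2*6)*0 + (-3 + I*√5)) = -137*(12*0 + (-3 + I*√5))/51 = -137*(0 + (-3 + I*√5))/51 = -137*(-3 + I*√5)/51 = 137/17 - 137*I*√5/51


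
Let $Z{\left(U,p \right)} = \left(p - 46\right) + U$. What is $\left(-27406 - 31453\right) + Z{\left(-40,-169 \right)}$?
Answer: $-59114$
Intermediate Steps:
$Z{\left(U,p \right)} = -46 + U + p$ ($Z{\left(U,p \right)} = \left(-46 + p\right) + U = -46 + U + p$)
$\left(-27406 - 31453\right) + Z{\left(-40,-169 \right)} = \left(-27406 - 31453\right) - 255 = -58859 - 255 = -59114$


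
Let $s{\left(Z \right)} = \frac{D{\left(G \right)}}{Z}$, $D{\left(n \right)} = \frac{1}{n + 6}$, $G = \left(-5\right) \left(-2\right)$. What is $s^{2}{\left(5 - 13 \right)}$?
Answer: $\frac{1}{16384} \approx 6.1035 \cdot 10^{-5}$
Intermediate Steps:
$G = 10$
$D{\left(n \right)} = \frac{1}{6 + n}$
$s{\left(Z \right)} = \frac{1}{16 Z}$ ($s{\left(Z \right)} = \frac{1}{\left(6 + 10\right) Z} = \frac{1}{16 Z}$)
$s^{2}{\left(5 - 13 \right)} = \left(\frac{1}{16 \left(5 - 13\right)}\right)^{2} = \left(\frac{1}{16 \left(-8\right)}\right)^{2} = \left(\frac{1}{16} \left(- \frac{1}{8}\right)\right)^{2} = \left(- \frac{1}{128}\right)^{2} = \frac{1}{16384}$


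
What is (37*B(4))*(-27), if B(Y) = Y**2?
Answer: -15984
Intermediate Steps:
(37*B(4))*(-27) = (37*4**2)*(-27) = (37*16)*(-27) = 592*(-27) = -15984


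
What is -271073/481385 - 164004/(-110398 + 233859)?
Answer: -112416009193/59432273485 ≈ -1.8915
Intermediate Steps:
-271073/481385 - 164004/(-110398 + 233859) = -271073*1/481385 - 164004/123461 = -271073/481385 - 164004*1/123461 = -271073/481385 - 164004/123461 = -112416009193/59432273485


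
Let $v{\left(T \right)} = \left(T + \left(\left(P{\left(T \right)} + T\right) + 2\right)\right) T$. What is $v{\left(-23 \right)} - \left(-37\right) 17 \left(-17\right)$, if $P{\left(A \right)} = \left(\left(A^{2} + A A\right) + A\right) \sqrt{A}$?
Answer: $-9681 - 23805 i \sqrt{23} \approx -9681.0 - 1.1416 \cdot 10^{5} i$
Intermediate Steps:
$P{\left(A \right)} = \sqrt{A} \left(A + 2 A^{2}\right)$ ($P{\left(A \right)} = \left(\left(A^{2} + A^{2}\right) + A\right) \sqrt{A} = \left(2 A^{2} + A\right) \sqrt{A} = \left(A + 2 A^{2}\right) \sqrt{A} = \sqrt{A} \left(A + 2 A^{2}\right)$)
$v{\left(T \right)} = T \left(2 + 2 T + T^{\frac{3}{2}} \left(1 + 2 T\right)\right)$ ($v{\left(T \right)} = \left(T + \left(\left(T^{\frac{3}{2}} \left(1 + 2 T\right) + T\right) + 2\right)\right) T = \left(T + \left(\left(T + T^{\frac{3}{2}} \left(1 + 2 T\right)\right) + 2\right)\right) T = \left(T + \left(2 + T + T^{\frac{3}{2}} \left(1 + 2 T\right)\right)\right) T = \left(2 + 2 T + T^{\frac{3}{2}} \left(1 + 2 T\right)\right) T = T \left(2 + 2 T + T^{\frac{3}{2}} \left(1 + 2 T\right)\right)$)
$v{\left(-23 \right)} - \left(-37\right) 17 \left(-17\right) = - 23 \left(2 + 2 \left(-23\right) + \left(-23\right)^{\frac{3}{2}} \left(1 + 2 \left(-23\right)\right)\right) - \left(-37\right) 17 \left(-17\right) = - 23 \left(2 - 46 + - 23 i \sqrt{23} \left(1 - 46\right)\right) - \left(-629\right) \left(-17\right) = - 23 \left(2 - 46 + - 23 i \sqrt{23} \left(-45\right)\right) - 10693 = - 23 \left(2 - 46 + 1035 i \sqrt{23}\right) - 10693 = - 23 \left(-44 + 1035 i \sqrt{23}\right) - 10693 = \left(1012 - 23805 i \sqrt{23}\right) - 10693 = -9681 - 23805 i \sqrt{23}$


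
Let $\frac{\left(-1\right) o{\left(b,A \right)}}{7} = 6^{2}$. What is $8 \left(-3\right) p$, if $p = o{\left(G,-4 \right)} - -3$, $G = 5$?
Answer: $5976$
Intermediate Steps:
$o{\left(b,A \right)} = -252$ ($o{\left(b,A \right)} = - 7 \cdot 6^{2} = \left(-7\right) 36 = -252$)
$p = -249$ ($p = -252 - -3 = -252 + 3 = -249$)
$8 \left(-3\right) p = 8 \left(-3\right) \left(-249\right) = \left(-24\right) \left(-249\right) = 5976$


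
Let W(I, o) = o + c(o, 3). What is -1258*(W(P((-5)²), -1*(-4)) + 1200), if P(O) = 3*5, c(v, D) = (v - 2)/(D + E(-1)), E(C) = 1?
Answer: -1515261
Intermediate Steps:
c(v, D) = (-2 + v)/(1 + D) (c(v, D) = (v - 2)/(D + 1) = (-2 + v)/(1 + D))
P(O) = 15
W(I, o) = -½ + 5*o/4 (W(I, o) = o + (-2 + o)/(1 + 3) = o + (-2 + o)/4 = o + (-½ + o/4) = -½ + 5*o/4)
-1258*(W(P((-5)²), -1*(-4)) + 1200) = -1258*((-½ + 5*(-1*(-4))/4) + 1200) = -1258*((-½ + (5/4)*4) + 1200) = -1258*((-½ + 5) + 1200) = -1258*(9/2 + 1200) = -1258*2409/2 = -1515261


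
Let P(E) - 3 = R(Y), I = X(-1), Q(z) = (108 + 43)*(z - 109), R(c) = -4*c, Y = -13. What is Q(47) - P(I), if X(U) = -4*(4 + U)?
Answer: -9417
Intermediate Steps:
X(U) = -16 - 4*U
Q(z) = -16459 + 151*z (Q(z) = 151*(-109 + z) = -16459 + 151*z)
I = -12 (I = -16 - 4*(-1) = -16 + 4 = -12)
P(E) = 55 (P(E) = 3 - 4*(-13) = 3 + 52 = 55)
Q(47) - P(I) = (-16459 + 151*47) - 1*55 = (-16459 + 7097) - 55 = -9362 - 55 = -9417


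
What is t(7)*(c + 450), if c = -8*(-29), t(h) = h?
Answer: 4774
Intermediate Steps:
c = 232
t(7)*(c + 450) = 7*(232 + 450) = 7*682 = 4774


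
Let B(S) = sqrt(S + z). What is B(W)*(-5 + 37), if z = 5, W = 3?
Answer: 64*sqrt(2) ≈ 90.510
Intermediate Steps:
B(S) = sqrt(5 + S) (B(S) = sqrt(S + 5) = sqrt(5 + S))
B(W)*(-5 + 37) = sqrt(5 + 3)*(-5 + 37) = sqrt(8)*32 = (2*sqrt(2))*32 = 64*sqrt(2)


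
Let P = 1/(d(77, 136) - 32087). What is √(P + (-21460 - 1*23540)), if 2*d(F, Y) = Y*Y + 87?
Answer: I*√93534267736182/45591 ≈ 212.13*I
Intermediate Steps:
d(F, Y) = 87/2 + Y²/2 (d(F, Y) = (Y*Y + 87)/2 = (Y² + 87)/2 = (87 + Y²)/2 = 87/2 + Y²/2)
P = -2/45591 (P = 1/((87/2 + (½)*136²) - 32087) = 1/((87/2 + (½)*18496) - 32087) = 1/((87/2 + 9248) - 32087) = 1/(18583/2 - 32087) = 1/(-45591/2) = -2/45591 ≈ -4.3868e-5)
√(P + (-21460 - 1*23540)) = √(-2/45591 + (-21460 - 1*23540)) = √(-2/45591 + (-21460 - 23540)) = √(-2/45591 - 45000) = √(-2051595002/45591) = I*√93534267736182/45591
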